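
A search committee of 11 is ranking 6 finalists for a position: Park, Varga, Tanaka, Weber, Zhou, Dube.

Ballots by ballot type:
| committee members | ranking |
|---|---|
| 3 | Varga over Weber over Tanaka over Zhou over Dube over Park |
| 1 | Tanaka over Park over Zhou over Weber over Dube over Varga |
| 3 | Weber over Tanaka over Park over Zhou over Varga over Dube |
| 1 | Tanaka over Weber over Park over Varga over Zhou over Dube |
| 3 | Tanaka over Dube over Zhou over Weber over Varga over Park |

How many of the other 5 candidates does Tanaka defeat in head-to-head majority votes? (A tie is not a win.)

4

Tanaka against each rival (11 committee members):
Tanaka vs Park: Tanaka is ranked higher on 3+1+3+1+3 = 11 ballots, Park on 0. Tanaka wins 11–0.
Tanaka vs Varga: 8 to 3, Tanaka.
Tanaka vs Weber: Tanaka is ranked higher on 1+1+3 = 5 ballots, Weber on 6. Weber wins 6–5.
Tanaka vs Zhou: 3+1+3+1+3 = 11 for Tanaka, 0 for Zhou — Tanaka by 11–0.
Tanaka–Dube: Tanaka 11–0.
Tanaka beats Park, Varga, Zhou, Dube; loses to Weber — 4 pairwise wins.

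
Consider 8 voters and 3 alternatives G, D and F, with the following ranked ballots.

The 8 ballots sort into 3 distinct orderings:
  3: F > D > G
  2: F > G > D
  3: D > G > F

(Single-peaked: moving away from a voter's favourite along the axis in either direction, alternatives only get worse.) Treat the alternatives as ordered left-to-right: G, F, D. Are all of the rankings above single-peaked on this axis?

no

Axis positions: G=1, F=2, D=3.
Bloc 1 (peak F at position 2): ranking walks positions 2-3-1, expanding outward from the peak — single-peaked.
Bloc 2 (peak F at position 2): ranking walks positions 2-1-3, expanding outward from the peak — single-peaked.
Bloc 3: ranking walks positions 3-1-2; G is ranked above F even though F lies between G and the peak D on the axis — preferences dip and rise again. Not single-peaked.
Bloc 3 violates single-peakedness, so the profile is not single-peaked on this axis.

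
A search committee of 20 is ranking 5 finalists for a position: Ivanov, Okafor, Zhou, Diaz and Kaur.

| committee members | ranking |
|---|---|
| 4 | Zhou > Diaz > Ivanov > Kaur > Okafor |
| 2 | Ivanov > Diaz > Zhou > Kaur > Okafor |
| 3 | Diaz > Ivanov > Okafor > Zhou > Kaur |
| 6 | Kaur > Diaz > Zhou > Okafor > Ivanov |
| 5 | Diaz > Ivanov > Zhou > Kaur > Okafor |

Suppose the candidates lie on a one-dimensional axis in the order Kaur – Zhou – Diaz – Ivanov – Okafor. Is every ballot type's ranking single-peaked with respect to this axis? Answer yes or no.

Axis positions: Kaur=1, Zhou=2, Diaz=3, Ivanov=4, Okafor=5.
Ballot type 1 (peak Zhou at position 2): ranking walks positions 2-3-4-1-5, expanding outward from the peak — single-peaked.
Ballot type 2 (peak Ivanov at position 4): ranking walks positions 4-3-2-1-5, expanding outward from the peak — single-peaked.
Ballot type 3 (peak Diaz at position 3): ranking walks positions 3-4-5-2-1, expanding outward from the peak — single-peaked.
Ballot type 4: ranking walks positions 1-3-2-5-4; Diaz is ranked above Zhou even though Zhou lies between Diaz and the peak Kaur on the axis — preferences dip and rise again. Not single-peaked.
Ballot type 5 (peak Diaz at position 3): ranking walks positions 3-4-2-1-5, expanding outward from the peak — single-peaked.
Ballot type 4 violates single-peakedness, so the profile is not single-peaked on this axis.

no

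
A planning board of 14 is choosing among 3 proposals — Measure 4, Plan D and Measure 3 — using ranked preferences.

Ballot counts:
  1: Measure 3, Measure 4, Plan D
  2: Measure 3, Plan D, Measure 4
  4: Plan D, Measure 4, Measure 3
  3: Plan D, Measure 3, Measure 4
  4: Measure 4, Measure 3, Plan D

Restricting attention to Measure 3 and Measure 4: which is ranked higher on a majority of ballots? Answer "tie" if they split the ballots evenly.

Measure 4

Ballots ranking Measure 3 above Measure 4: 1 + 2 + 3 = 6.
Ballots ranking Measure 4 above Measure 3: 14 − 6 = 8.
Measure 4 wins the head-to-head 8–6.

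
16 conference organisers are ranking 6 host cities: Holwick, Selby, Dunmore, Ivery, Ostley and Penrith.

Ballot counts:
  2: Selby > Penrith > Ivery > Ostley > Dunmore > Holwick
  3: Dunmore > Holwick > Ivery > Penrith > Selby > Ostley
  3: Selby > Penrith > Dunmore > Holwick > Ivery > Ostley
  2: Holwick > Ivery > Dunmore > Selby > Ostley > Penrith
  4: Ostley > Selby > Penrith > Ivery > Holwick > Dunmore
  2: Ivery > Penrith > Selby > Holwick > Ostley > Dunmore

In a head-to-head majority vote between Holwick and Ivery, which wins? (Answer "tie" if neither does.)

Ballots ranking Holwick above Ivery: 3 + 3 + 2 = 8.
Ballots ranking Ivery above Holwick: 16 − 8 = 8.
8–8: the pair ties.

tie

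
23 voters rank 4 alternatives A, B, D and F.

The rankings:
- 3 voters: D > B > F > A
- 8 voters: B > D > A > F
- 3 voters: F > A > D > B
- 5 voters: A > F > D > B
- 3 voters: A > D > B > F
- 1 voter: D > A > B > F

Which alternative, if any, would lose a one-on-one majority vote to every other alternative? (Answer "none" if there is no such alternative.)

F

Head-to-head results (23 voters):
A–B: A 12–11.
A vs D: D wins 12–11.
A vs F: 17 to 6, A.
B vs D: B is ranked higher on 8 ballots, D on 15. D wins 15–8.
B vs F: B, 15–8.
D vs F: D preferred on 3+8+3+1 = 15 ballots; D wins 15–8.
Only F has no wins; F is the Condorcet loser.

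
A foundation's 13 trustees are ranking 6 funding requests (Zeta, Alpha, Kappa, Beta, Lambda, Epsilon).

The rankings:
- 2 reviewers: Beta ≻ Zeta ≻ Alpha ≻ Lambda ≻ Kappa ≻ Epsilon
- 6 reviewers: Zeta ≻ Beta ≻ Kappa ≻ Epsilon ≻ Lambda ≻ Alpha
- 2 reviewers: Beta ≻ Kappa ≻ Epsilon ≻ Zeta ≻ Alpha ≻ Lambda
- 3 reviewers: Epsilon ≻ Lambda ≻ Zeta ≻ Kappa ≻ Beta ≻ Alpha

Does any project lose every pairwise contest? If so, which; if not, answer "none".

Head-to-head results (13 reviewers):
Zeta vs Alpha: 2+6+2+3 = 13 for Zeta, 0 for Alpha — Zeta by 13–0.
Zeta vs Kappa: Zeta wins 11–2.
Zeta vs Beta: Zeta is ranked higher on 6+3 = 9 ballots, Beta on 4. Zeta wins 9–4.
Zeta vs Lambda: Zeta, 10–3.
Zeta vs Epsilon: Zeta wins 8–5.
Alpha vs Kappa: Alpha preferred on 2 ballots; Kappa wins 11–2.
Alpha vs Beta: Beta, 13–0.
Alpha vs Lambda: 4 to 9, Lambda.
Alpha–Epsilon: Epsilon 11–2.
Kappa vs Beta: 3 to 10, Beta.
Kappa–Lambda: Kappa 8–5.
Kappa vs Epsilon: 10 to 3, Kappa.
Beta vs Lambda: 10 to 3, Beta.
Beta vs Epsilon: Beta preferred on 2+6+2 = 10 ballots; Beta wins 10–3.
Lambda vs Epsilon: 2 for Lambda, 11 for Epsilon — Epsilon by 11–2.
Alpha is beaten in every head-to-head and is the Condorcet loser.

Alpha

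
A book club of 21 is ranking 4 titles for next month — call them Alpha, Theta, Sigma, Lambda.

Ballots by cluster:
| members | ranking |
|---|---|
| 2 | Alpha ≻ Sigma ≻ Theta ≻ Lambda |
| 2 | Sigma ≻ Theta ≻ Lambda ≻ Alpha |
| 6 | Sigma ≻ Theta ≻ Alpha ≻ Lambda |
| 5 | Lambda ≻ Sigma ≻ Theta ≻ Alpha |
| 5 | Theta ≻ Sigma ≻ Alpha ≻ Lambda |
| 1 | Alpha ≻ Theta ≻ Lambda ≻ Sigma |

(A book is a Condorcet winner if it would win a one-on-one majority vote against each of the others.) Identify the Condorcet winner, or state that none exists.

Sigma

Head-to-head results (21 members):
Alpha vs Theta: Theta, 18–3.
Alpha vs Sigma: Sigma wins 18–3.
Alpha–Lambda: Alpha 14–7.
Theta vs Sigma: Theta preferred on 5+1 = 6 ballots; Sigma wins 15–6.
Theta vs Lambda: Theta, 16–5.
Sigma–Lambda: Sigma 15–6.
Sigma defeats every rival head-to-head and is the Condorcet winner.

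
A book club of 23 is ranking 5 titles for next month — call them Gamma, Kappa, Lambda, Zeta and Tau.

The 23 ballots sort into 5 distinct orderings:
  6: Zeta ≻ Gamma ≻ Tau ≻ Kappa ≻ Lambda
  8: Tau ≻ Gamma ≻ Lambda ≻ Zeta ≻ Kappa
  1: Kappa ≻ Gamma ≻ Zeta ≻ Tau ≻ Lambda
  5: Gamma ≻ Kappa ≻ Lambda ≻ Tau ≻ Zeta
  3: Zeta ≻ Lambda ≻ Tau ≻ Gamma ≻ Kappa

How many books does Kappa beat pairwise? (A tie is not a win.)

Kappa against each rival (23 members):
Kappa vs Gamma: Gamma, 22–1.
Kappa–Lambda: Kappa 12–11.
Kappa vs Zeta: Zeta wins 17–6.
Kappa vs Tau: Tau wins 17–6.
Kappa beats Lambda; loses to Gamma, Zeta, Tau — 1 pairwise win.

1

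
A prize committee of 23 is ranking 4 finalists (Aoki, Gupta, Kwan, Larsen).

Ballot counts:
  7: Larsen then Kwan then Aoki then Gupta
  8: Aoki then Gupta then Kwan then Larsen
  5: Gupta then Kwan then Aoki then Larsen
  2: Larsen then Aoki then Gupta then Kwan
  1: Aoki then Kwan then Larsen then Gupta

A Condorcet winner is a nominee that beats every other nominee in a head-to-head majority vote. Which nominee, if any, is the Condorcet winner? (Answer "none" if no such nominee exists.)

Head-to-head results (23 jurors):
Aoki vs Gupta: Aoki is ranked higher on 7+8+2+1 = 18 ballots, Gupta on 5. Aoki wins 18–5.
Aoki vs Kwan: 11 to 12, Kwan.
Aoki vs Larsen: 8+5+1 = 14 for Aoki, 9 for Larsen — Aoki by 14–9.
Gupta vs Kwan: 15 to 8, Gupta.
Gupta vs Larsen: 8+5 = 13 for Gupta, 10 for Larsen — Gupta by 13–10.
Kwan vs Larsen: Kwan is ranked higher on 8+5+1 = 14 ballots, Larsen on 9. Kwan wins 14–9.
No nominee is unbeaten: Aoki loses to Kwan; Gupta loses to Aoki; Kwan loses to Gupta; Larsen loses to Aoki. In particular Aoki → Gupta → Kwan → Aoki is a majority cycle — no Condorcet winner exists.

none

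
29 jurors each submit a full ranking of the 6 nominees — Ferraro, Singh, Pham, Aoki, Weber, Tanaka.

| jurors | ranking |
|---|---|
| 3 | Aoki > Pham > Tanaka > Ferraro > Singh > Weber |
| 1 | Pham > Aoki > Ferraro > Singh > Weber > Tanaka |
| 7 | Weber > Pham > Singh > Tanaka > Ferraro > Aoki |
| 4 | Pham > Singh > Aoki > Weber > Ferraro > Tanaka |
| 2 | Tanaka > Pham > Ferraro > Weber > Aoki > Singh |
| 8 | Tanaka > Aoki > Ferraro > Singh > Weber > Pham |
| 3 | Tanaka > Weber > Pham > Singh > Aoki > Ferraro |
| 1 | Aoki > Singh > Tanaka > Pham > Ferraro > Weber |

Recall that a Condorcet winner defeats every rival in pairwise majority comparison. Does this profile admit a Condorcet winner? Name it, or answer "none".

none

Pairwise majorities:
Ferraro–Singh: Singh 15–14.
Ferraro vs Pham: Pham, 21–8.
Ferraro vs Aoki: Aoki wins 20–9.
Ferraro–Weber: Ferraro 15–14.
Ferraro vs Tanaka: Tanaka, 24–5.
Singh–Pham: Pham 20–9.
Singh vs Aoki: Aoki wins 15–14.
Singh vs Weber: Singh wins 17–12.
Singh–Tanaka: Tanaka 16–13.
Pham–Aoki: Pham 17–12.
Pham vs Weber: Weber, 18–11.
Pham vs Tanaka: Pham, 15–14.
Aoki vs Weber: Aoki wins 17–12.
Aoki vs Tanaka: Tanaka, 20–9.
Weber vs Tanaka: Tanaka wins 17–12.
Every nominee loses at least once (Ferraro loses to Singh; Singh loses to Pham; Pham loses to Weber; Aoki loses to Pham; Weber loses to Ferraro; Tanaka loses to Pham). The majority relation contains the cycle Ferraro beats Weber beats Pham beats Ferraro, so there is no Condorcet winner.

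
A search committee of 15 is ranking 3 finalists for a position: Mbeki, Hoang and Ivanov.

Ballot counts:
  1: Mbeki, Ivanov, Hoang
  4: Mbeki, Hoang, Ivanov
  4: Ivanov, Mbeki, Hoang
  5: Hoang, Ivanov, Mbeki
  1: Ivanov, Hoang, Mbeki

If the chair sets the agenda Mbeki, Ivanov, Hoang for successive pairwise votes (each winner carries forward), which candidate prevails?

Round 1: Mbeki vs Ivanov — 5–10, Ivanov advances.
Round 2: Ivanov vs Hoang — 6–9, Hoang advances.
Hoang survives the agenda.

Hoang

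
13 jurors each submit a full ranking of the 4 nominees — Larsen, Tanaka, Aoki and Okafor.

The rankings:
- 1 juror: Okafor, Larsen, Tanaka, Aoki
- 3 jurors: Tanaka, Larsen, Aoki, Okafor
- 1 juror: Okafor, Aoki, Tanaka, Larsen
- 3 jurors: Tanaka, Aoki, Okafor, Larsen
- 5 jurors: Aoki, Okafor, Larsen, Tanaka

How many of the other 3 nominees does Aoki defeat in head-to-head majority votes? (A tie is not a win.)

Aoki against each rival (13 jurors):
Aoki–Larsen: Aoki 9–4.
Aoki vs Tanaka: Tanaka, 7–6.
Aoki vs Okafor: Aoki wins 11–2.
Aoki beats Larsen, Okafor; loses to Tanaka — 2 pairwise wins.

2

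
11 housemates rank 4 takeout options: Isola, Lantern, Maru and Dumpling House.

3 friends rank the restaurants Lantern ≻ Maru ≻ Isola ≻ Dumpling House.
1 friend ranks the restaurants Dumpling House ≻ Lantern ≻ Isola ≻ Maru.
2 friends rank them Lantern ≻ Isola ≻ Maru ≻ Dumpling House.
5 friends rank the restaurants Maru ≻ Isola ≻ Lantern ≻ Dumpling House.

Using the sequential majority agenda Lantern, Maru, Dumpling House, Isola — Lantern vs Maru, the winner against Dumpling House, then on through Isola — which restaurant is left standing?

Lantern

Round 1: Lantern vs Maru — 6–5, Lantern advances.
Round 2: Lantern vs Dumpling House — 10–1, Lantern advances.
Round 3: Lantern vs Isola — 6–5, Lantern advances.
Lantern survives the agenda.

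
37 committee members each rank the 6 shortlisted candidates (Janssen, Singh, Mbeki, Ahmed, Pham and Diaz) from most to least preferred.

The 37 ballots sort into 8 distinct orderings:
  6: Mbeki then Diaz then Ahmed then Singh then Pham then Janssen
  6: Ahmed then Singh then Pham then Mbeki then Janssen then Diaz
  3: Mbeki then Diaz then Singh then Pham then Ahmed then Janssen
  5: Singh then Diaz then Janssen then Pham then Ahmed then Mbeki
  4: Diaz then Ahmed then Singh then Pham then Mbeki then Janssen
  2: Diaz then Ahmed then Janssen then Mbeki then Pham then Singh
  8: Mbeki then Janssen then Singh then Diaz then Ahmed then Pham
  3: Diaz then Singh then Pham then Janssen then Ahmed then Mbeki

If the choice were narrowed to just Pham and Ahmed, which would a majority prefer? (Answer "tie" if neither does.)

Ahmed

Ballots ranking Pham above Ahmed: 3 + 5 + 3 = 11.
Ballots ranking Ahmed above Pham: 37 − 11 = 26.
Ahmed wins the head-to-head 26–11.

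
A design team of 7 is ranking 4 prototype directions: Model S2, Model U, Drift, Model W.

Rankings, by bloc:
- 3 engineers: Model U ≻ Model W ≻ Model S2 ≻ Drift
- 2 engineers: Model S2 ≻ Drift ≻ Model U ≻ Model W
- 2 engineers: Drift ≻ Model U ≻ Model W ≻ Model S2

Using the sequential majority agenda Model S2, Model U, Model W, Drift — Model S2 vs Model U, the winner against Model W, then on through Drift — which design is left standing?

Drift

Round 1: Model S2 vs Model U — 2–5, Model U advances.
Round 2: Model U vs Model W — 7–0, Model U advances.
Round 3: Model U vs Drift — 3–4, Drift advances.
The agenda winner is Drift.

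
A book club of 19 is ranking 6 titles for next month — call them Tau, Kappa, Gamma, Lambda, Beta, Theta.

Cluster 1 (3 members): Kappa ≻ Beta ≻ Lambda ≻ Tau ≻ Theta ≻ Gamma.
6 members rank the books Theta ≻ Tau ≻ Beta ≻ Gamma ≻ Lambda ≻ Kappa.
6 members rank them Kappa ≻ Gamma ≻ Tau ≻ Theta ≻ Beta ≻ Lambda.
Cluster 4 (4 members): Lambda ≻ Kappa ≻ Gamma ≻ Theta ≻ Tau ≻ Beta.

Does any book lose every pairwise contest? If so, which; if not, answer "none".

Head-to-head results (19 members):
Tau–Kappa: Kappa 13–6.
Tau vs Gamma: Gamma, 10–9.
Tau vs Lambda: Tau wins 12–7.
Tau vs Beta: 6+6+4 = 16 for Tau, 3 for Beta — Tau by 16–3.
Tau vs Theta: Theta wins 10–9.
Kappa–Gamma: Kappa 13–6.
Kappa vs Lambda: 9 to 10, Lambda.
Kappa vs Beta: Kappa, 13–6.
Kappa vs Theta: Kappa is ranked higher on 3+6+4 = 13 ballots, Theta on 6. Kappa wins 13–6.
Gamma vs Lambda: 6+6 = 12 for Gamma, 7 for Lambda — Gamma by 12–7.
Gamma vs Beta: Gamma preferred on 6+4 = 10 ballots; Gamma wins 10–9.
Gamma vs Theta: Gamma wins 10–9.
Lambda vs Beta: Beta, 15–4.
Lambda vs Theta: Theta wins 12–7.
Beta vs Theta: 3 to 16, Theta.
Every book wins at least one matchup (Tau beats Lambda; Kappa beats Tau; Gamma beats Tau; Lambda beats Kappa; Beta beats Lambda; Theta beats Tau), so there is no Condorcet loser.

none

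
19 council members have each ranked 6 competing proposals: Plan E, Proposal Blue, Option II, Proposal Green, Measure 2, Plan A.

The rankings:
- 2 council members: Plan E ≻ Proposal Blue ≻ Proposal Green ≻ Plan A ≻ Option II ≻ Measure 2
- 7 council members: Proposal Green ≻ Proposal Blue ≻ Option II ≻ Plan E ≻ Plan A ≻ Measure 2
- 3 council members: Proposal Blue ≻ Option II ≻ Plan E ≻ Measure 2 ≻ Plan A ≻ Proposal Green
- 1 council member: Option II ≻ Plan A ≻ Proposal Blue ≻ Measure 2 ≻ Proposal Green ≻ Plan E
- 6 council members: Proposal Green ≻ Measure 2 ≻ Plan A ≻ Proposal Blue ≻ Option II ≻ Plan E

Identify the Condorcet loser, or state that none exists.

Measure 2

Head-to-head results (19 council members):
Plan E vs Proposal Blue: Proposal Blue, 17–2.
Plan E vs Option II: Option II, 17–2.
Plan E vs Proposal Green: Proposal Green, 14–5.
Plan E–Measure 2: Plan E 12–7.
Plan E vs Plan A: Plan E is ranked higher on 2+7+3 = 12 ballots, Plan A on 7. Plan E wins 12–7.
Proposal Blue vs Option II: Proposal Blue wins 18–1.
Proposal Blue vs Proposal Green: Proposal Blue preferred on 2+3+1 = 6 ballots; Proposal Green wins 13–6.
Proposal Blue vs Measure 2: Proposal Blue, 13–6.
Proposal Blue vs Plan A: 2+7+3 = 12 for Proposal Blue, 7 for Plan A — Proposal Blue by 12–7.
Option II vs Proposal Green: 4 to 15, Proposal Green.
Option II vs Measure 2: Option II, 13–6.
Option II vs Plan A: 11 to 8, Option II.
Proposal Green–Measure 2: Proposal Green 15–4.
Proposal Green vs Plan A: Proposal Green is ranked higher on 2+7+6 = 15 ballots, Plan A on 4. Proposal Green wins 15–4.
Measure 2–Plan A: Plan A 10–9.
Measure 2 loses to every other option — it is the Condorcet loser.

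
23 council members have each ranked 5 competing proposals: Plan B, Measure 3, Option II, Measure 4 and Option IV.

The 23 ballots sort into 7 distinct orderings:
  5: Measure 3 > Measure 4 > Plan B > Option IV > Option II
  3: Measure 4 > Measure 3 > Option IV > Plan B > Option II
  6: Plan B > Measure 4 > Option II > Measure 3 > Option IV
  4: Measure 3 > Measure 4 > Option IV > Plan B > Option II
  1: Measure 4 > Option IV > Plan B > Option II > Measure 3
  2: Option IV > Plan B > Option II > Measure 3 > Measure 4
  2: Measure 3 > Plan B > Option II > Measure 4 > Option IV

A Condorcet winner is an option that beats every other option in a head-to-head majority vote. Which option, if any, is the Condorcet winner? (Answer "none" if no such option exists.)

Check each pair by majority over 23 ballots:
Plan B vs Measure 3: 6+1+2 = 9 for Plan B, 14 for Measure 3 — Measure 3 by 14–9.
Plan B vs Option II: Plan B preferred on 23 ballots; Plan B wins 23–0.
Plan B vs Measure 4: Plan B is ranked higher on 6+2+2 = 10 ballots, Measure 4 on 13. Measure 4 wins 13–10.
Plan B vs Option IV: Plan B is ranked higher on 5+6+2 = 13 ballots, Option IV on 10. Plan B wins 13–10.
Measure 3 vs Option II: Measure 3 preferred on 5+3+4+2 = 14 ballots; Measure 3 wins 14–9.
Measure 3 vs Measure 4: Measure 3 preferred on 5+4+2+2 = 13 ballots; Measure 3 wins 13–10.
Measure 3 vs Option IV: Measure 3 is ranked higher on 5+3+6+4+2 = 20 ballots, Option IV on 3. Measure 3 wins 20–3.
Option II vs Measure 4: 4 to 19, Measure 4.
Option II vs Option IV: 6+2 = 8 for Option II, 15 for Option IV — Option IV by 15–8.
Measure 4 vs Option IV: Measure 4 is ranked higher on 5+3+6+4+1+2 = 21 ballots, Option IV on 2. Measure 4 wins 21–2.
Only Measure 3 has no losses; Measure 3 is the Condorcet winner.

Measure 3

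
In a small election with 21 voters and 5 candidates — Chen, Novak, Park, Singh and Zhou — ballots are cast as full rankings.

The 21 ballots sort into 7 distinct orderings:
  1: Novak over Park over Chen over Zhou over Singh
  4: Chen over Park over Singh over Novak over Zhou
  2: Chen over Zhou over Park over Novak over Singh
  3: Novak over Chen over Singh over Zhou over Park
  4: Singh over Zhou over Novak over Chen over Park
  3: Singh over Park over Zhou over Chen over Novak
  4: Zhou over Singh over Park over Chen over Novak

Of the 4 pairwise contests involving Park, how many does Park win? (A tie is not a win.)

1

Park against each rival (21 voters):
Park–Chen: Chen 13–8.
Park vs Novak: Park, 13–8.
Park vs Singh: Singh, 14–7.
Park vs Zhou: Zhou, 13–8.
Park beats Novak; loses to Chen, Singh, Zhou — 1 pairwise win.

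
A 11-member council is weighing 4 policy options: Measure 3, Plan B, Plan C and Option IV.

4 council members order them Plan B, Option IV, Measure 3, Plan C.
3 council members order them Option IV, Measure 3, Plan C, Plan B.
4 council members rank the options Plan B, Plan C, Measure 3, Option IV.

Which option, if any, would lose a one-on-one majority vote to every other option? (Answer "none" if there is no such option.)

Plan C

Head-to-head results (11 council members):
Measure 3 vs Plan B: 3 to 8, Plan B.
Measure 3 vs Plan C: 7 to 4, Measure 3.
Measure 3 vs Option IV: Measure 3 is ranked higher on 4 ballots, Option IV on 7. Option IV wins 7–4.
Plan B–Plan C: Plan B 8–3.
Plan B vs Option IV: Plan B wins 8–3.
Plan C vs Option IV: Plan C preferred on 4 ballots; Option IV wins 7–4.
Plan C loses to every other option — it is the Condorcet loser.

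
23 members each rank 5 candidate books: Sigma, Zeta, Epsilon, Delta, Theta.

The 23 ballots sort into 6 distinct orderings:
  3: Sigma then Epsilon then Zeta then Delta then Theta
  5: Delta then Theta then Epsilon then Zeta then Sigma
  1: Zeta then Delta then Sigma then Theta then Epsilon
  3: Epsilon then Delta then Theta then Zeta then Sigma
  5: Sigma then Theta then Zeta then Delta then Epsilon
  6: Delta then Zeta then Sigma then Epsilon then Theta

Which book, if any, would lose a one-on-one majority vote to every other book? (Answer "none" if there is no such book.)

Pairwise majorities:
Sigma–Zeta: Zeta 15–8.
Sigma–Epsilon: Sigma 15–8.
Sigma vs Delta: Delta wins 15–8.
Sigma–Theta: Sigma 15–8.
Zeta vs Epsilon: Zeta preferred on 1+5+6 = 12 ballots; Zeta wins 12–11.
Zeta vs Delta: 3+1+5 = 9 for Zeta, 14 for Delta — Delta by 14–9.
Zeta vs Theta: Theta, 13–10.
Epsilon vs Delta: Delta wins 17–6.
Epsilon vs Theta: Epsilon, 12–11.
Delta vs Theta: Delta is ranked higher on 3+5+1+3+6 = 18 ballots, Theta on 5. Delta wins 18–5.
Every book wins at least one matchup (Sigma beats Epsilon; Zeta beats Sigma; Epsilon beats Theta; Delta beats Sigma; Theta beats Zeta), so there is no Condorcet loser.

none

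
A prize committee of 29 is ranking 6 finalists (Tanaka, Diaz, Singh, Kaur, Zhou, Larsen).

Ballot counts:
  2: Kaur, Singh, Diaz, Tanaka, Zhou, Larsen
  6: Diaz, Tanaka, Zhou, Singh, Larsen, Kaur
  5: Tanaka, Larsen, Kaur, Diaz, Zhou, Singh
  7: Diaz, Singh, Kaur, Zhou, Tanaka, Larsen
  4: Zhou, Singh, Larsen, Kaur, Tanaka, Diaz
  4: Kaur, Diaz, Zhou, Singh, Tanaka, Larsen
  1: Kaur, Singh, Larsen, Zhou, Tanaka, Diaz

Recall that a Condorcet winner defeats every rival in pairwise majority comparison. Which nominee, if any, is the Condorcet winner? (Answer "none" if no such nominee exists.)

none

Head-to-head results (29 jurors):
Tanaka vs Diaz: Diaz wins 19–10.
Tanaka vs Singh: Singh wins 18–11.
Tanaka vs Kaur: Kaur, 18–11.
Tanaka vs Zhou: Zhou wins 16–13.
Tanaka–Larsen: Tanaka 24–5.
Diaz–Singh: Diaz 22–7.
Diaz vs Kaur: Kaur, 16–13.
Diaz vs Zhou: Diaz, 24–5.
Diaz vs Larsen: Diaz wins 19–10.
Singh vs Kaur: Singh, 17–12.
Singh vs Zhou: Zhou, 19–10.
Singh vs Larsen: Singh, 24–5.
Kaur vs Zhou: Kaur wins 19–10.
Kaur–Larsen: Larsen 15–14.
Zhou–Larsen: Zhou 23–6.
Each nominee drops at least one matchup (Tanaka loses to Diaz; Diaz loses to Kaur; Singh loses to Diaz; Kaur loses to Singh; Zhou loses to Diaz; Larsen loses to Tanaka); the cycle Tanaka → Larsen → Kaur → Tanaka rules out a Condorcet winner.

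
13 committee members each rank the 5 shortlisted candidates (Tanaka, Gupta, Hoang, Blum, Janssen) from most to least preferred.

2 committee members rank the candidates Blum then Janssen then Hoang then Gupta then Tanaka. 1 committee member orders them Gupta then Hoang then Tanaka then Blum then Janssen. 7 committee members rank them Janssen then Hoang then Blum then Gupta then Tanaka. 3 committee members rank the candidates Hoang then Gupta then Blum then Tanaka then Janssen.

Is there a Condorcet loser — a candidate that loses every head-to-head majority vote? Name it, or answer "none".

Tanaka

Pairwise majorities:
Tanaka vs Gupta: 0 for Tanaka, 13 for Gupta — Gupta by 13–0.
Tanaka vs Hoang: 0 for Tanaka, 13 for Hoang — Hoang by 13–0.
Tanaka vs Blum: 1 to 12, Blum.
Tanaka–Janssen: Janssen 9–4.
Gupta vs Hoang: Hoang wins 12–1.
Gupta–Blum: Blum 9–4.
Gupta vs Janssen: Janssen wins 9–4.
Hoang vs Blum: Hoang preferred on 1+7+3 = 11 ballots; Hoang wins 11–2.
Hoang vs Janssen: Janssen, 9–4.
Blum vs Janssen: Janssen, 7–6.
Tanaka is beaten in every head-to-head and is the Condorcet loser.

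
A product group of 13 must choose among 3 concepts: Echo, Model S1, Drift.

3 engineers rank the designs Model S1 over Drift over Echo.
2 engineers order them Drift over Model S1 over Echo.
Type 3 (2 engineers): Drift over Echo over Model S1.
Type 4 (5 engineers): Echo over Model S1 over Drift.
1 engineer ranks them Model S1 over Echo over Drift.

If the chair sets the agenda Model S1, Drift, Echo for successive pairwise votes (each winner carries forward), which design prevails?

Echo

Round 1: Model S1 vs Drift — 9–4, Model S1 advances.
Round 2: Model S1 vs Echo — 6–7, Echo advances.
The agenda winner is Echo.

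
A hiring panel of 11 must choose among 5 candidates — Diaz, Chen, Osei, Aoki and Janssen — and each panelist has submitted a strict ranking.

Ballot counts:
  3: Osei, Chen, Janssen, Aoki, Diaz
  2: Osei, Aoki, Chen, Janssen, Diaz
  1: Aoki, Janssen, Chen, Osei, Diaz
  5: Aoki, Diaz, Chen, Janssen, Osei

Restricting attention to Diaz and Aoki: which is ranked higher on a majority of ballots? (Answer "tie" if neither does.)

No ballot ranks Diaz above Aoki: 0.
Ballots ranking Aoki above Diaz: 11 − 0 = 11.
Aoki wins the head-to-head 11–0.

Aoki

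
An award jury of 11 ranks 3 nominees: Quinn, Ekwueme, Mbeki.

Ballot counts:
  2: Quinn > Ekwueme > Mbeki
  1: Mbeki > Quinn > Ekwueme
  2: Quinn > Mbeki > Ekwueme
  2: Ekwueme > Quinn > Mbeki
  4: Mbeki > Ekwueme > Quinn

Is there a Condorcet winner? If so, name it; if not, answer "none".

Check each pair by majority over 11 ballots:
Quinn vs Ekwueme: Ekwueme wins 6–5.
Quinn–Mbeki: Quinn 6–5.
Ekwueme vs Mbeki: Mbeki, 7–4.
Each nominee drops at least one matchup (Quinn loses to Ekwueme; Ekwueme loses to Mbeki; Mbeki loses to Quinn); the cycle Quinn → Mbeki → Ekwueme → Quinn rules out a Condorcet winner.

none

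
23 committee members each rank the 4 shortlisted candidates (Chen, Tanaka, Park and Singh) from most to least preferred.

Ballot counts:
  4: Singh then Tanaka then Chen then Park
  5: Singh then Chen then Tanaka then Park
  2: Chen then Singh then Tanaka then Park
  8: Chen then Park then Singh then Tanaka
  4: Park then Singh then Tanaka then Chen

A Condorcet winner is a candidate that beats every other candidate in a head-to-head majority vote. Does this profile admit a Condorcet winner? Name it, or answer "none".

none

Pairwise majorities:
Chen vs Tanaka: 15 to 8, Chen.
Chen vs Park: 4+5+2+8 = 19 for Chen, 4 for Park — Chen by 19–4.
Chen vs Singh: 10 to 13, Singh.
Tanaka vs Park: 4+5+2 = 11 for Tanaka, 12 for Park — Park by 12–11.
Tanaka vs Singh: Tanaka is ranked higher on 0 ballots, Singh on 23. Singh wins 23–0.
Park vs Singh: 8+4 = 12 for Park, 11 for Singh — Park by 12–11.
No candidate is unbeaten: Chen loses to Singh; Tanaka loses to Chen; Park loses to Chen; Singh loses to Park. In particular Chen → Park → Singh → Chen is a majority cycle — no Condorcet winner exists.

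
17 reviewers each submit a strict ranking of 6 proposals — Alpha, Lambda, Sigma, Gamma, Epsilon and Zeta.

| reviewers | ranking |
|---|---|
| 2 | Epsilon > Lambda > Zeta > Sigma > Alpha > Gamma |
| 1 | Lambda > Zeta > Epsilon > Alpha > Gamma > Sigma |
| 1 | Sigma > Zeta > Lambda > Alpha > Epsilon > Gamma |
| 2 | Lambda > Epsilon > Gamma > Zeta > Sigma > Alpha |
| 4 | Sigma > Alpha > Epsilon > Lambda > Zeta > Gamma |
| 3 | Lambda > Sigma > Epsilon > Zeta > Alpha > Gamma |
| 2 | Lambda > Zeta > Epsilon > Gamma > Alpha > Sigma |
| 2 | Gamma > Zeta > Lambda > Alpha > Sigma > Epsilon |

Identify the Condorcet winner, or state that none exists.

Lambda

Check each pair by majority over 17 ballots:
Alpha vs Lambda: Lambda, 13–4.
Alpha–Sigma: Sigma 12–5.
Alpha vs Gamma: Alpha wins 11–6.
Alpha vs Epsilon: 7 to 10, Epsilon.
Alpha–Zeta: Zeta 13–4.
Lambda vs Sigma: Lambda, 12–5.
Lambda vs Gamma: 15 to 2, Lambda.
Lambda vs Epsilon: Lambda, 11–6.
Lambda vs Zeta: Lambda, 14–3.
Sigma vs Gamma: 2+1+4+3 = 10 for Sigma, 7 for Gamma — Sigma by 10–7.
Sigma vs Epsilon: Sigma, 10–7.
Sigma vs Zeta: Zeta wins 9–8.
Gamma vs Epsilon: Epsilon wins 15–2.
Gamma vs Zeta: 2+2 = 4 for Gamma, 13 for Zeta — Zeta by 13–4.
Epsilon vs Zeta: 11 to 6, Epsilon.
Lambda wins every pairwise contest, so Lambda is the Condorcet winner.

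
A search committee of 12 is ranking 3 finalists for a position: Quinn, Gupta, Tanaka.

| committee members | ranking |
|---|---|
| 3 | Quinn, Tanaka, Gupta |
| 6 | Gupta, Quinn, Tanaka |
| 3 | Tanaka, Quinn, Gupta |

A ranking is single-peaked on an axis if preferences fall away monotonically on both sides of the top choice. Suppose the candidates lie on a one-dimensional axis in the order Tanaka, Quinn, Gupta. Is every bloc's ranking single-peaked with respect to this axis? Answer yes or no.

Axis positions: Tanaka=1, Quinn=2, Gupta=3.
Bloc 1 (peak Quinn at position 2): ranking walks positions 2-1-3, expanding outward from the peak — single-peaked.
Bloc 2 (peak Gupta at position 3): ranking walks positions 3-2-1, expanding outward from the peak — single-peaked.
Bloc 3 (peak Tanaka at position 1): ranking walks positions 1-2-3, expanding outward from the peak — single-peaked.
Every ranking is single-peaked on this axis.

yes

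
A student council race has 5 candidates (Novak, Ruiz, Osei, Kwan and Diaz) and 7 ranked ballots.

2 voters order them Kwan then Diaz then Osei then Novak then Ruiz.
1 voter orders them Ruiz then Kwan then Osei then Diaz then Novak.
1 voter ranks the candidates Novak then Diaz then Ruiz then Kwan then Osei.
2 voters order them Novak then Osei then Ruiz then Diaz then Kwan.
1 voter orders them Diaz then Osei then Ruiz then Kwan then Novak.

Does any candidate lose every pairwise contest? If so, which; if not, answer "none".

none

Head-to-head results (7 voters):
Novak vs Ruiz: 5 to 2, Novak.
Novak vs Osei: Osei wins 4–3.
Novak vs Kwan: Novak preferred on 1+2 = 3 ballots; Kwan wins 4–3.
Novak vs Diaz: Novak preferred on 1+2 = 3 ballots; Diaz wins 4–3.
Ruiz vs Osei: 1+1 = 2 for Ruiz, 5 for Osei — Osei by 5–2.
Ruiz vs Kwan: 1+1+2+1 = 5 for Ruiz, 2 for Kwan — Ruiz by 5–2.
Ruiz–Diaz: Diaz 4–3.
Osei vs Kwan: Osei preferred on 2+1 = 3 ballots; Kwan wins 4–3.
Osei vs Diaz: Osei is ranked higher on 1+2 = 3 ballots, Diaz on 4. Diaz wins 4–3.
Kwan vs Diaz: Diaz, 4–3.
Each candidate has at least one pairwise win (Novak beats Ruiz; Ruiz beats Kwan; Osei beats Novak; Kwan beats Novak; Diaz beats Novak) — no Condorcet loser.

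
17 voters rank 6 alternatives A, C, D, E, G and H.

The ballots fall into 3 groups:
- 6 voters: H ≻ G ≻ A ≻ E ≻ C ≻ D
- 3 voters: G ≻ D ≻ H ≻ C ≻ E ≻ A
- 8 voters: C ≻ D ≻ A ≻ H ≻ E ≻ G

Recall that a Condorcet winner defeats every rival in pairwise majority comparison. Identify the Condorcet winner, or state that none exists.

Check each pair by majority over 17 ballots:
A vs C: A preferred on 6 ballots; C wins 11–6.
A vs D: A is ranked higher on 6 ballots, D on 11. D wins 11–6.
A vs E: 6+8 = 14 for A, 3 for E — A by 14–3.
A vs G: A is ranked higher on 8 ballots, G on 9. G wins 9–8.
A vs H: 8 for A, 9 for H — H by 9–8.
C vs D: 6+8 = 14 for C, 3 for D — C by 14–3.
C vs E: 3+8 = 11 for C, 6 for E — C by 11–6.
C vs G: C preferred on 8 ballots; G wins 9–8.
C vs H: C is ranked higher on 8 ballots, H on 9. H wins 9–8.
D vs E: 11 to 6, D.
D vs G: D preferred on 8 ballots; G wins 9–8.
D vs H: D is ranked higher on 3+8 = 11 ballots, H on 6. D wins 11–6.
E vs G: E is ranked higher on 8 ballots, G on 9. G wins 9–8.
E vs H: 0 for E, 17 for H — H by 17–0.
G vs H: 3 to 14, H.
Each alternative drops at least one matchup (A loses to C; C loses to G; D loses to C; E loses to A; G loses to H; H loses to D); the cycle C → D → H → C rules out a Condorcet winner.

none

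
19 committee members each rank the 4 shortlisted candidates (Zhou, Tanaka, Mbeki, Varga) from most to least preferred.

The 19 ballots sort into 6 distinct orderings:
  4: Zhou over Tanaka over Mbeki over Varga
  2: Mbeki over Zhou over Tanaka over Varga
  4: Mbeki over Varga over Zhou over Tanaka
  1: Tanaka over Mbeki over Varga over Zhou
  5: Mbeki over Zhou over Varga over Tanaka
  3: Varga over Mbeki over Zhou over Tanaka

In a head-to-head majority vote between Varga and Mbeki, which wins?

Ballots ranking Varga above Mbeki: 3.
Ballots ranking Mbeki above Varga: 19 − 3 = 16.
Mbeki wins the head-to-head 16–3.

Mbeki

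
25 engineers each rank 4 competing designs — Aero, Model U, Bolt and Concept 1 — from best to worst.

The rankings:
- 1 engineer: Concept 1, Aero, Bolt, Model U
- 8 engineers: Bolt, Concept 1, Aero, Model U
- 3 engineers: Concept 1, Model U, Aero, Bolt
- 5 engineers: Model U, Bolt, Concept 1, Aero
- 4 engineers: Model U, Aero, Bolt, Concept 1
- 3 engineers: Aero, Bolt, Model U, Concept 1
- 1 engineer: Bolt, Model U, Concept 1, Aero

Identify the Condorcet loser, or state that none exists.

Aero

Head-to-head results (25 engineers):
Aero vs Model U: Aero preferred on 1+8+3 = 12 ballots; Model U wins 13–12.
Aero vs Bolt: Bolt wins 14–11.
Aero vs Concept 1: Concept 1, 18–7.
Model U–Bolt: Bolt 13–12.
Model U vs Concept 1: Model U wins 13–12.
Bolt vs Concept 1: 8+5+4+3+1 = 21 for Bolt, 4 for Concept 1 — Bolt by 21–4.
Aero loses to every other design — it is the Condorcet loser.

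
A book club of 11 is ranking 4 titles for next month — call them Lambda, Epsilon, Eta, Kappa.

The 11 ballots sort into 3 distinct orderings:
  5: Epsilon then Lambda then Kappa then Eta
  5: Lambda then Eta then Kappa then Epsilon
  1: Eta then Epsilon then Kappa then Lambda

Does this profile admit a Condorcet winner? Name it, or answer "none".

none

Head-to-head results (11 members):
Lambda–Epsilon: Epsilon 6–5.
Lambda–Eta: Lambda 10–1.
Lambda vs Kappa: Lambda wins 10–1.
Epsilon vs Eta: Eta, 6–5.
Epsilon–Kappa: Epsilon 6–5.
Eta vs Kappa: Eta wins 6–5.
Every book loses at least once (Lambda loses to Epsilon; Epsilon loses to Eta; Eta loses to Lambda; Kappa loses to Lambda). The majority relation contains the cycle Lambda beats Eta beats Epsilon beats Lambda, so there is no Condorcet winner.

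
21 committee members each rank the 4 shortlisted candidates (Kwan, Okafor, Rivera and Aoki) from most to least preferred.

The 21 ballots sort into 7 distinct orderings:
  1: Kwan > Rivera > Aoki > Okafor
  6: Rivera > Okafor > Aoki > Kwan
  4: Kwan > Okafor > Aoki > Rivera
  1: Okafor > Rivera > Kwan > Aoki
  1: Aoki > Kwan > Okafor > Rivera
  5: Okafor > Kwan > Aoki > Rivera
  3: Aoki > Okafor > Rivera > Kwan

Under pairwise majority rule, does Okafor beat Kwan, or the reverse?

Ballots ranking Okafor above Kwan: 6 + 1 + 5 + 3 = 15.
Ballots ranking Kwan above Okafor: 21 − 15 = 6.
Okafor wins the head-to-head 15–6.

Okafor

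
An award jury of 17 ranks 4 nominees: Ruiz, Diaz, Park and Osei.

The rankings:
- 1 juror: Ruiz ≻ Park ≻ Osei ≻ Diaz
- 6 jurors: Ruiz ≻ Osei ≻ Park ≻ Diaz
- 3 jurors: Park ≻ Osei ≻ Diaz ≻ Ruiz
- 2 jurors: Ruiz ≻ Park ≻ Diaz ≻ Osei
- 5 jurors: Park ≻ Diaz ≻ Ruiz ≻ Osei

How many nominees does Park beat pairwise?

Park against each rival (17 jurors):
Park vs Ruiz: Ruiz, 9–8.
Park–Diaz: Park 17–0.
Park vs Osei: 1+3+2+5 = 11 for Park, 6 for Osei — Park by 11–6.
Park beats Diaz, Osei; loses to Ruiz — 2 pairwise wins.

2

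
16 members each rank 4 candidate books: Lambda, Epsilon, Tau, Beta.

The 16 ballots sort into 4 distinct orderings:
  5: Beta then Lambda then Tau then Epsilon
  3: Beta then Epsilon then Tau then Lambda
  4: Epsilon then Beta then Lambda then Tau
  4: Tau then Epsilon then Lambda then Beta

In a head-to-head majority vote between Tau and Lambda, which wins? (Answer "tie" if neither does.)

Ballots ranking Tau above Lambda: 3 + 4 = 7.
Ballots ranking Lambda above Tau: 16 − 7 = 9.
Lambda wins the head-to-head 9–7.

Lambda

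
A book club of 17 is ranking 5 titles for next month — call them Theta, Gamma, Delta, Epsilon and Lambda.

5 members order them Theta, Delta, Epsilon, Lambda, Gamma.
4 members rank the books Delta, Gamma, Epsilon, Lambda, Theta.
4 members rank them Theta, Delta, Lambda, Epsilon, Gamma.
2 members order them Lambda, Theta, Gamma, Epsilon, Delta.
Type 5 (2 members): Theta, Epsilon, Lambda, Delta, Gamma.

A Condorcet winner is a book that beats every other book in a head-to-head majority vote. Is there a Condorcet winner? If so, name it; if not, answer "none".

Pairwise majorities:
Theta–Gamma: Theta 13–4.
Theta–Delta: Theta 13–4.
Theta–Epsilon: Theta 13–4.
Theta vs Lambda: 11 to 6, Theta.
Gamma vs Delta: 2 for Gamma, 15 for Delta — Delta by 15–2.
Gamma vs Epsilon: 6 to 11, Epsilon.
Gamma vs Lambda: Lambda, 13–4.
Delta vs Epsilon: Delta, 13–4.
Delta vs Lambda: 13 to 4, Delta.
Epsilon vs Lambda: Epsilon is ranked higher on 5+4+2 = 11 ballots, Lambda on 6. Epsilon wins 11–6.
Theta wins every pairwise contest, so Theta is the Condorcet winner.

Theta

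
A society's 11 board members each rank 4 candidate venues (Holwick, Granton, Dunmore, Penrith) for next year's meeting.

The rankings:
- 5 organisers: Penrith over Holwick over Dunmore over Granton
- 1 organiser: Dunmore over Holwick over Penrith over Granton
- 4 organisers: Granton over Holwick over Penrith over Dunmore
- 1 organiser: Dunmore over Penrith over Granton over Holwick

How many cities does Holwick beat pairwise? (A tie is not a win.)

Holwick against each rival (11 organisers):
Holwick–Granton: Holwick 6–5.
Holwick–Dunmore: Holwick 9–2.
Holwick vs Penrith: Penrith wins 6–5.
Holwick beats Granton, Dunmore; loses to Penrith — 2 pairwise wins.

2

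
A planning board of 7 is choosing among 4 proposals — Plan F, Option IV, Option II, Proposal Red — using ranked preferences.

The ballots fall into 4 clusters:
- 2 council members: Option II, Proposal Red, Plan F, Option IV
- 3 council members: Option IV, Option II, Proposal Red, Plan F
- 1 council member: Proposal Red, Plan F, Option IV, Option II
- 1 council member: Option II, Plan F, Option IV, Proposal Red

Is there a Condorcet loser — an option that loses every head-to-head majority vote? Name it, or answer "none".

none

Head-to-head results (7 council members):
Plan F vs Option IV: Plan F wins 4–3.
Plan F vs Option II: Option II wins 6–1.
Plan F vs Proposal Red: 1 for Plan F, 6 for Proposal Red — Proposal Red by 6–1.
Option IV vs Option II: Option IV, 4–3.
Option IV vs Proposal Red: Option IV is ranked higher on 3+1 = 4 ballots, Proposal Red on 3. Option IV wins 4–3.
Option II vs Proposal Red: Option II is ranked higher on 2+3+1 = 6 ballots, Proposal Red on 1. Option II wins 6–1.
Every option wins at least one matchup (Plan F beats Option IV; Option IV beats Option II; Option II beats Plan F; Proposal Red beats Plan F), so there is no Condorcet loser.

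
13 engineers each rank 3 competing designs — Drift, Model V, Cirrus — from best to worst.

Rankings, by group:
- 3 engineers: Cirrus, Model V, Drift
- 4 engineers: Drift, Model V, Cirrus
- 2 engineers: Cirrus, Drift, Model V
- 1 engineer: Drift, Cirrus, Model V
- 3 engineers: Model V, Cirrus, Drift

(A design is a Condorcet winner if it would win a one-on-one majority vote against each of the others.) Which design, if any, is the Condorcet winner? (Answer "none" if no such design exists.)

none

Head-to-head results (13 engineers):
Drift vs Model V: Drift preferred on 4+2+1 = 7 ballots; Drift wins 7–6.
Drift vs Cirrus: Drift is ranked higher on 4+1 = 5 ballots, Cirrus on 8. Cirrus wins 8–5.
Model V vs Cirrus: Model V is ranked higher on 4+3 = 7 ballots, Cirrus on 6. Model V wins 7–6.
Every design loses at least once (Drift loses to Cirrus; Model V loses to Drift; Cirrus loses to Model V). The majority relation contains the cycle Drift > Model V > Cirrus > Drift, so there is no Condorcet winner.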